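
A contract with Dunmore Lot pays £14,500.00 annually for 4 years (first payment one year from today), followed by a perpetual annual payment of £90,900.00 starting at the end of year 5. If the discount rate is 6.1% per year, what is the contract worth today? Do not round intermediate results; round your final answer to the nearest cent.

PV of 4-year annuity: £14,500.00 × [1 − (1+0.061)^−4] / 0.061 = 50129.19394
Perpetuity value at year 4: £90,900.00 / 0.061 = 1490163.93443
PV of perpetuity: 1490163.93443 / (1+0.061)^4 = 1175905.74621
Total PV = 50129.19394 + 1175905.74621 = 1226034.94015

£1226034.94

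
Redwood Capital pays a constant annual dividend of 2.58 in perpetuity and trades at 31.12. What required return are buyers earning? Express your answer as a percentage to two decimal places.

P = C/r ⇒ r = C/P = 2.58/31.12 = 0.082905

8.29%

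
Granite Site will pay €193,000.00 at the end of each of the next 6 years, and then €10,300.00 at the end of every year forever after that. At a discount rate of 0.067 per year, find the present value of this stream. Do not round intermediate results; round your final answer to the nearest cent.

€1032702.28

PV of 6-year annuity: €193,000.00 × [1 − (1+0.067)^−6] / 0.067 = 928524.30625
Perpetuity value at year 6: €10,300.00 / 0.067 = 153731.34328
PV of perpetuity: 153731.34328 / (1+0.067)^6 = 104177.97357
Total PV = 928524.30625 + 104177.97357 = 1032702.27982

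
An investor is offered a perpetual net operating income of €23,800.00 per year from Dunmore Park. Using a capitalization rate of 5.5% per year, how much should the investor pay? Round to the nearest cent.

Level perpetuity: PV = C / r = €23,800.00 / 0.055 = €432,727.27

€432727.27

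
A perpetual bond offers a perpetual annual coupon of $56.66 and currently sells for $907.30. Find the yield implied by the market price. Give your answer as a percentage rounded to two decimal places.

P = C/r ⇒ r = C/P = $56.66/$907.30 = 0.062449

6.24%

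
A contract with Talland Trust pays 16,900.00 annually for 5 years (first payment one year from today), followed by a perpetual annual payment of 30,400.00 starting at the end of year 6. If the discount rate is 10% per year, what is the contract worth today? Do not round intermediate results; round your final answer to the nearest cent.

252824.38

PV of 5-year annuity: 16,900.00 × [1 − (1+0.1)^−5] / 0.1 = 64064.29640
Perpetuity value at year 5: 30,400.00 / 0.1 = 304000.00000
PV of perpetuity: 304000.00000 / (1+0.1)^5 = 188760.08221
Total PV = 64064.29640 + 188760.08221 = 252824.37861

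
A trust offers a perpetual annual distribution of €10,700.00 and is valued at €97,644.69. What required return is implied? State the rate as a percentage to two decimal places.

10.96%

P = C/r ⇒ r = C/P = €10,700.00/€97,644.69 = 0.109581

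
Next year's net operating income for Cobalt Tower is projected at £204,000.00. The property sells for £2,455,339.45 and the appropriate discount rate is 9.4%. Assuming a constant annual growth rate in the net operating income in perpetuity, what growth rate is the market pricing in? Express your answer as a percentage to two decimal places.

1.09%

P = D₁/(r−g) ⇒ g = r − D₁/P = 0.094 − £204,000.00/£2,455,339.45 = 0.010916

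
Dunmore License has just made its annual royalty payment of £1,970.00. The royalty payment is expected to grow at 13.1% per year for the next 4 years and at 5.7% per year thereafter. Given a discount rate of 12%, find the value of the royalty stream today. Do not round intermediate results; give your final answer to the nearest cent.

£42445.35

D_1 = 2228.07000
D_2 = 2519.94717
D_3 = 2850.06025
D_4 = 3223.41814
Terminal value at year 4: TV = D_4×(1+g_2)/(r−g_2) = 3407.15298/0.063 = 54081.79327
P_0 = D_1/(1+r)^1 + D_2/(1+r)^2 + D_3/(1+r)^3 + D_4/(1+r)^4 + TV/(1+r)^4
    = 1989.34821 + 2008.88646 + 2028.61659 + 2048.54050 + 34369.95734 = 42445.34910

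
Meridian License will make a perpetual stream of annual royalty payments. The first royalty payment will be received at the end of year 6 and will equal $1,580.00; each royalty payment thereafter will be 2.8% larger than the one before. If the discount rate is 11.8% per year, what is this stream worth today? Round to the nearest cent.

$10050.91

Value at end of year 5: C₁ / (r − g) = $1,580.00 / (0.118 − 0.028) = $17,555.5556
Discount to today: PV = $17,555.5556 / (1 + 0.118)^5 = $17,555.5556 / 1.746663 = $10,050.91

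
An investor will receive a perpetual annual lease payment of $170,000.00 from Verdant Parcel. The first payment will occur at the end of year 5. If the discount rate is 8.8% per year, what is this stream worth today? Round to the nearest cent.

$1378639.34

Value at end of year 4: C / r = $170,000.00 / 0.088 = $1,931,818.1818
Discount to today: PV = $1,931,818.1818 / (1 + 0.088)^4 = $1,931,818.1818 / 1.401250 = $1,378,639.34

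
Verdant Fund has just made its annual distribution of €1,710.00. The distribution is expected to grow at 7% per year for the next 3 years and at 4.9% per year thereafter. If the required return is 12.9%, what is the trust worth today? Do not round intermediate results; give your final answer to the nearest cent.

D_1 = 1829.70000
D_2 = 1957.77900
D_3 = 2094.82353
Terminal value at year 3: TV = D_3×(1+g_2)/(r−g_2) = 2197.46988/0.08 = 27468.37354
P_0 = D_1/(1+r)^1 + D_2/(1+r)^2 + D_3/(1+r)^3 + TV/(1+r)^3
    = 1620.63773 + 1535.94542 + 1455.67900 + 19087.59093 = 23699.85308

€23699.85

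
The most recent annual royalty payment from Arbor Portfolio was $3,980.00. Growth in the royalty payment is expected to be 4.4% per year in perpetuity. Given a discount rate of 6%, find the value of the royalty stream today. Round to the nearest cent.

$259695.00

D₁ = D₀ × (1 + g) = $3,980.00 × 1.044 = $4,155.1200
Growing perpetuity: P = D₁ / (r − g) = $4,155.1200 / (0.06 − 0.044) = $259,695.00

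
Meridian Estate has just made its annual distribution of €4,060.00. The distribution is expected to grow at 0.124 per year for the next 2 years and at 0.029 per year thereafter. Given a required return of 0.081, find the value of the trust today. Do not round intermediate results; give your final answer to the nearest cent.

€95470.81

D_1 = 4563.44000
D_2 = 5129.30656
Terminal value at year 2: TV = D_2×(1+g_2)/(r−g_2) = 5278.05645/0.052 = 101501.08558
P_0 = D_1/(1+r)^1 + D_2/(1+r)^2 + TV/(1+r)^2
    = 4221.49861 + 4389.42131 + 86859.89485 = 95470.81477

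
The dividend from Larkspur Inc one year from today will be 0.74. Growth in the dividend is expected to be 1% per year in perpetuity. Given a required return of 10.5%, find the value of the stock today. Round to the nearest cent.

7.79

Growing perpetuity: P = D₁ / (r − g) = 0.7400 / (0.105 − 0.01) = 7.79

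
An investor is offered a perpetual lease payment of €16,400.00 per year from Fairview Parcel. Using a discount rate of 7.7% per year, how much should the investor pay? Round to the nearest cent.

Level perpetuity: PV = C / r = €16,400.00 / 0.077 = €212,987.01

€212987.01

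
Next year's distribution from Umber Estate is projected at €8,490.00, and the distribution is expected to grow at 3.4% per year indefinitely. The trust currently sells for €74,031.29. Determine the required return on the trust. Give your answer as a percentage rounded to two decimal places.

P = D₁/(r − g) ⇒ r = D₁/P + g = €8,490.0000/€74,031.29 + 0.034 = 0.114681 + 0.034 = 0.148681

14.87%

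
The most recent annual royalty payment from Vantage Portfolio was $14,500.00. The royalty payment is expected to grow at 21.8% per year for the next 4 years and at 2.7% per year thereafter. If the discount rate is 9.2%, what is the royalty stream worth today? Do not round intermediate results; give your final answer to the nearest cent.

D_1 = 17661.00000
D_2 = 21511.09800
D_3 = 26200.51736
D_4 = 31912.23015
Terminal value at year 4: TV = D_4×(1+g_2)/(r−g_2) = 32773.86036/0.065 = 504213.23636
P_0 = D_1/(1+r)^1 + D_2/(1+r)^2 + D_3/(1+r)^3 + D_4/(1+r)^4 + TV/(1+r)^4
    = 16173.07692 + 18039.20118 + 20120.64747 + 22442.26064 + 354587.71817 = 431362.90440

$431362.90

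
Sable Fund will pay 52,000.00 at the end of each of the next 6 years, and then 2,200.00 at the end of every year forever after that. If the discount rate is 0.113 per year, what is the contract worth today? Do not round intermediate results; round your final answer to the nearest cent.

PV of 6-year annuity: 52,000.00 × [1 − (1+0.113)^−6] / 0.113 = 218099.77625
Perpetuity value at year 6: 2,200.00 / 0.113 = 19469.02655
PV of perpetuity: 19469.02655 / (1+0.113)^6 = 10241.72832
Total PV = 218099.77625 + 10241.72832 = 228341.50458

228341.50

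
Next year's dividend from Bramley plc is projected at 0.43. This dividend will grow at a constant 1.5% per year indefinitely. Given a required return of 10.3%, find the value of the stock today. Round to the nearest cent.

Growing perpetuity: P = D₁ / (r − g) = 0.4300 / (0.103 − 0.015) = 4.89

4.89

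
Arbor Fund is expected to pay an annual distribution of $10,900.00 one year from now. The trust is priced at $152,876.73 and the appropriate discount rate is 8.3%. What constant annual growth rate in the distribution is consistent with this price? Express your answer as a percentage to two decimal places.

P = D₁/(r−g) ⇒ g = r − D₁/P = 0.083 − $10,900.00/$152,876.73 = 0.011701

1.17%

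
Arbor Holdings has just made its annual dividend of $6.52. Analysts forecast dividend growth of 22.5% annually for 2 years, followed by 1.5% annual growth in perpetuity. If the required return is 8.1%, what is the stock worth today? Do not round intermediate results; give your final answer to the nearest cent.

$144.52

D_1 = 7.98700
D_2 = 9.78407
Terminal value at year 2: TV = D_2×(1+g_2)/(r−g_2) = 9.93084/0.066 = 150.46721
P_0 = D_1/(1+r)^1 + D_2/(1+r)^2 + TV/(1+r)^2
    = 7.38853 + 8.37276 + 128.76282 = 144.52411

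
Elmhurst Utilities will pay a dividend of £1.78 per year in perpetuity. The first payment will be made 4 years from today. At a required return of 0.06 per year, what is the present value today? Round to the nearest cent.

Value at end of year 3: C / r = £1.78 / 0.06 = £29.6667
Discount to today: PV = £29.6667 / (1 + 0.06)^3 = £29.6667 / 1.191016 = £24.91

£24.91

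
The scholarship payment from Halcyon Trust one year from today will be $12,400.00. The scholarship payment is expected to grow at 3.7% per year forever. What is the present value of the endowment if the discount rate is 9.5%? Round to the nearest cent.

$213793.10

Growing perpetuity: P = D₁ / (r − g) = $12,400.0000 / (0.095 − 0.037) = $213,793.10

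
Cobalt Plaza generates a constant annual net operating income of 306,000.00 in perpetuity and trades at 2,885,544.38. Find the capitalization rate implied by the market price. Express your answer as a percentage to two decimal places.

P = C/r ⇒ r = C/P = 306,000.00/2,885,544.38 = 0.106046

10.60%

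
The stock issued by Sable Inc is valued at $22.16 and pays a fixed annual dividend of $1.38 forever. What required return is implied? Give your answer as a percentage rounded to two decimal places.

P = C/r ⇒ r = C/P = $1.38/$22.16 = 0.062274

6.23%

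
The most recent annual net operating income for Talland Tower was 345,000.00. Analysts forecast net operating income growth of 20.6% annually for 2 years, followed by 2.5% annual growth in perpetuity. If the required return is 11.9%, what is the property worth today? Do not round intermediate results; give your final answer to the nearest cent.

5142233.76

D_1 = 416070.00000
D_2 = 501780.42000
Terminal value at year 2: TV = D_2×(1+g_2)/(r−g_2) = 514324.93050/0.094 = 5471541.81383
P_0 = D_1/(1+r)^1 + D_2/(1+r)^2 + TV/(1+r)^2
    = 371823.05630 + 400731.55129 + 4369679.14975 = 5142233.75734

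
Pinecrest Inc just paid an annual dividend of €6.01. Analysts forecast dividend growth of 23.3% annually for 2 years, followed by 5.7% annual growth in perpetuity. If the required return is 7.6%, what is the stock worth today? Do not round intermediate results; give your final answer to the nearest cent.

€453.81

D_1 = 7.41033
D_2 = 9.13694
Terminal value at year 2: TV = D_2×(1+g_2)/(r−g_2) = 9.65774/0.019 = 508.30223
P_0 = D_1/(1+r)^1 + D_2/(1+r)^2 + TV/(1+r)^2
    = 6.88692 + 7.89180 + 439.03331 = 453.81203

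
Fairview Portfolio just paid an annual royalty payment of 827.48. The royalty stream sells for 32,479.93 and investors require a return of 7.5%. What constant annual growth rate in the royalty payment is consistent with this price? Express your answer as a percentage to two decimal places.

4.83%

P = D₀(1+g)/(r−g) ⇒ P(r−g) = D₀(1+g) ⇒ g(P+D₀) = P·r − D₀
g = (P·r − D₀)/(P + D₀) = (32,479.93×0.075 − 827.48) / (32,479.93 + 827.48) = 0.048293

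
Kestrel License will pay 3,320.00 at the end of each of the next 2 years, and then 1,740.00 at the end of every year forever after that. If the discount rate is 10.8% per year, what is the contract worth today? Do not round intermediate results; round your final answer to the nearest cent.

18824.10

PV of 2-year annuity: 3,320.00 × [1 − (1+0.108)^−2] / 0.108 = 5700.71290
Perpetuity value at year 2: 1,740.00 / 0.108 = 16111.11111
PV of perpetuity: 16111.11111 / (1+0.108)^2 = 13123.38809
Total PV = 5700.71290 + 13123.38809 = 18824.10098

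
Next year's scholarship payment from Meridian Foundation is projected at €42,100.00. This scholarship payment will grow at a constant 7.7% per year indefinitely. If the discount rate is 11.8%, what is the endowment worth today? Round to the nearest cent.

Growing perpetuity: P = D₁ / (r − g) = €42,100.0000 / (0.118 − 0.077) = €1,026,829.27

€1026829.27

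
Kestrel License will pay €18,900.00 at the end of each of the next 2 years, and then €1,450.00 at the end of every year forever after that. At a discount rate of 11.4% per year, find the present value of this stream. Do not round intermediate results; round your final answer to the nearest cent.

PV of 2-year annuity: €18,900.00 × [1 − (1+0.114)^−2] / 0.114 = 32195.59128
Perpetuity value at year 2: €1,450.00 / 0.114 = 12719.29825
PV of perpetuity: 12719.29825 / (1+0.114)^2 = 10249.26611
Total PV = 32195.59128 + 10249.26611 = 42444.85739

€42444.86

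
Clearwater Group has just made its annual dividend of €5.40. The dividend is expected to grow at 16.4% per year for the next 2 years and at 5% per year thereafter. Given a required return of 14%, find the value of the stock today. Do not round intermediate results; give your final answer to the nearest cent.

€76.82

D_1 = 6.28560
D_2 = 7.31644
Terminal value at year 2: TV = D_2×(1+g_2)/(r−g_2) = 7.68226/0.09 = 85.35845
P_0 = D_1/(1+r)^1 + D_2/(1+r)^2 + TV/(1+r)^2
    = 5.51368 + 5.62976 + 65.68055 = 76.82400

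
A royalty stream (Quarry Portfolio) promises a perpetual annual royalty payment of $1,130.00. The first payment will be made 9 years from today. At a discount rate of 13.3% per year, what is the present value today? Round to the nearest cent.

$3128.87

Value at end of year 8: C / r = $1,130.00 / 0.133 = $8,496.2406
Discount to today: PV = $8,496.2406 / (1 + 0.133)^8 = $8,496.2406 / 2.715434 = $3,128.87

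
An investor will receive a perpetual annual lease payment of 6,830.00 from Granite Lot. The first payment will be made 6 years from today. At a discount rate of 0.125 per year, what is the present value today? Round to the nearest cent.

30321.32

Value at end of year 5: C / r = 6,830.00 / 0.125 = 54,640.0000
Discount to today: PV = 54,640.0000 / (1 + 0.125)^5 = 54,640.0000 / 1.802032 = 30,321.32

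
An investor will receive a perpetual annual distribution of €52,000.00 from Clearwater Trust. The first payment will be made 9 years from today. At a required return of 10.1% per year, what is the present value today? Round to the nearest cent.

€238442.36

Value at end of year 8: C / r = €52,000.00 / 0.101 = €514,851.4851
Discount to today: PV = €514,851.4851 / (1 + 0.101)^8 = €514,851.4851 / 2.159228 = €238,442.36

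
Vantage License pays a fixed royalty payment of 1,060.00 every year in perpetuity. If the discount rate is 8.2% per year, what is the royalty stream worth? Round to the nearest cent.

12926.83

Level perpetuity: PV = C / r = 1,060.00 / 0.082 = 12,926.83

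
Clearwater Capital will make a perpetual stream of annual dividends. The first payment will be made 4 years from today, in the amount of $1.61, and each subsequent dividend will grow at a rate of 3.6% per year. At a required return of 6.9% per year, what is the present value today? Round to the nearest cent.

$39.94

Value at end of year 3: C₁ / (r − g) = $1.61 / (0.069 − 0.036) = $48.7879
Discount to today: PV = $48.7879 / (1 + 0.069)^3 = $48.7879 / 1.221612 = $39.94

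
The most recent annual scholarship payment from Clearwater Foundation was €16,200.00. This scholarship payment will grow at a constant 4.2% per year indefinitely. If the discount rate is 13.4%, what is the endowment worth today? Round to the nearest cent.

D₁ = D₀ × (1 + g) = €16,200.00 × 1.042 = €16,880.4000
Growing perpetuity: P = D₁ / (r − g) = €16,880.4000 / (0.134 − 0.042) = €183,482.61

€183482.61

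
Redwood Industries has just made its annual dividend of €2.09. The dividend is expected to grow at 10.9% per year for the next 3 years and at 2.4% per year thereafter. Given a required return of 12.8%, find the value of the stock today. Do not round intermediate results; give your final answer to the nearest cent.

€25.62

D_1 = 2.31781
D_2 = 2.57045
D_3 = 2.85063
Terminal value at year 3: TV = D_3×(1+g_2)/(r−g_2) = 2.91905/0.104 = 28.06775
P_0 = D_1/(1+r)^1 + D_2/(1+r)^2 + D_3/(1+r)^3 + TV/(1+r)^3
    = 2.05480 + 2.02019 + 1.98616 + 19.55601 = 25.61715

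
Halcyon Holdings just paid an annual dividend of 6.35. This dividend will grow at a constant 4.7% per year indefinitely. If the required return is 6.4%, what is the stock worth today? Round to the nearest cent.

391.09

D₁ = D₀ × (1 + g) = 6.35 × 1.047 = 6.6485
Growing perpetuity: P = D₁ / (r − g) = 6.6485 / (0.064 − 0.047) = 391.09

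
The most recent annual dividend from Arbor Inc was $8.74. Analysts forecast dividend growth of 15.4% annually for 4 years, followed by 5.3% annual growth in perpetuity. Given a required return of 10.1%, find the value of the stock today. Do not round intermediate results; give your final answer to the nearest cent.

D_1 = 10.08596
D_2 = 11.63920
D_3 = 13.43163
D_4 = 15.50011
Terminal value at year 4: TV = D_4×(1+g_2)/(r−g_2) = 16.32161/0.048 = 340.03358
P_0 = D_1/(1+r)^1 + D_2/(1+r)^2 + D_3/(1+r)^3 + D_4/(1+r)^4 + TV/(1+r)^4
    = 9.16073 + 9.60171 + 10.06391 + 10.54837 + 231.40489 = 270.77960

$270.78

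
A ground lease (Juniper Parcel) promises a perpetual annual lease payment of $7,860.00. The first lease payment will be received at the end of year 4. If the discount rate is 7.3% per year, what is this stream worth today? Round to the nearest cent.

$87156.65

Value at end of year 3: C / r = $7,860.00 / 0.073 = $107,671.2329
Discount to today: PV = $107,671.2329 / (1 + 0.073)^3 = $107,671.2329 / 1.235376 = $87,156.65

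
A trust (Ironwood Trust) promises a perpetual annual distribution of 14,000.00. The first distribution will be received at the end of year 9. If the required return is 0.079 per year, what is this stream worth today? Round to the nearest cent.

Value at end of year 8: C / r = 14,000.00 / 0.079 = 177,215.1899
Discount to today: PV = 177,215.1899 / (1 + 0.079)^8 = 177,215.1899 / 1.837264 = 96,456.03

96456.03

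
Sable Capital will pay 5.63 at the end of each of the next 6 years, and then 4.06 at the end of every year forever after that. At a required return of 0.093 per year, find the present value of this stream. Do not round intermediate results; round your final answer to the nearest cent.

PV of 6-year annuity: 5.63 × [1 − (1+0.093)^−6] / 0.093 = 25.03141
Perpetuity value at year 6: 4.06 / 0.093 = 43.65591
PV of perpetuity: 43.65591 / (1+0.093)^6 = 25.60484
Total PV = 25.03141 + 25.60484 = 50.63625

50.64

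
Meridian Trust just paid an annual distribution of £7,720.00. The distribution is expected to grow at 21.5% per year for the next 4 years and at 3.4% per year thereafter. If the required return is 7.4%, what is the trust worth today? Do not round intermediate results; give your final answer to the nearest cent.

£369298.48

D_1 = 9379.80000
D_2 = 11396.45700
D_3 = 13846.69526
D_4 = 16823.73473
Terminal value at year 4: TV = D_4×(1+g_2)/(r−g_2) = 17395.74172/0.04 = 434893.54290
P_0 = D_1/(1+r)^1 + D_2/(1+r)^2 + D_3/(1+r)^3 + D_4/(1+r)^4 + TV/(1+r)^4
    = 8733.51955 + 9880.09894 + 11177.20690 + 12644.60557 + 326863.05392 = 369298.48487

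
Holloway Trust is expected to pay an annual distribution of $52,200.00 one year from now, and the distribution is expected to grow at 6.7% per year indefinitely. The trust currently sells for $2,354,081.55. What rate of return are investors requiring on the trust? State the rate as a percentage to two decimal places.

P = D₁/(r − g) ⇒ r = D₁/P + g = $52,200.0000/$2,354,081.55 + 0.067 = 0.022174 + 0.067 = 0.089174

8.92%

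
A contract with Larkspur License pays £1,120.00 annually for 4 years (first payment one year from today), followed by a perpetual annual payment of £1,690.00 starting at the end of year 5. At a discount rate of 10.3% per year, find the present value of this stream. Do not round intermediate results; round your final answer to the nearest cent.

£14612.62

PV of 4-year annuity: £1,120.00 × [1 − (1+0.103)^−4] / 0.103 = 3527.31575
Perpetuity value at year 4: £1,690.00 / 0.103 = 16407.76699
PV of perpetuity: 16407.76699 / (1+0.103)^4 = 11085.29947
Total PV = 3527.31575 + 11085.29947 = 14612.61522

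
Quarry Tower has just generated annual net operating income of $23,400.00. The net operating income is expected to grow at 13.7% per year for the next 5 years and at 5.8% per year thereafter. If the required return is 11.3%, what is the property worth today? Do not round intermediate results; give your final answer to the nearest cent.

$625591.07

D_1 = 26605.80000
D_2 = 30250.79460
D_3 = 34395.15346
D_4 = 39107.28948
D_5 = 44464.98814
Terminal value at year 5: TV = D_5×(1+g_2)/(r−g_2) = 47043.95746/0.055 = 855344.68102
P_0 = D_1/(1+r)^1 + D_2/(1+r)^2 + D_3/(1+r)^3 + D_4/(1+r)^4 + D_5/(1+r)^5 + TV/(1+r)^5
    = 23904.58221 + 24420.04490 + 24946.62269 + 25484.55525 + 26034.08744 + 500801.17294 = 625591.06543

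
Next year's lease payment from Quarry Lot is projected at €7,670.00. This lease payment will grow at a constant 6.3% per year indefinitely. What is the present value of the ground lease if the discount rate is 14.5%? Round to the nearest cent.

€93536.59

Growing perpetuity: P = D₁ / (r − g) = €7,670.0000 / (0.145 − 0.063) = €93,536.59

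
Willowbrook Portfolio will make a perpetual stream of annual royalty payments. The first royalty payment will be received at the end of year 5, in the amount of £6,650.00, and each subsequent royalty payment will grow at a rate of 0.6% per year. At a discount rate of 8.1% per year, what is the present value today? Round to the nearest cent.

Value at end of year 4: C₁ / (r − g) = £6,650.00 / (0.081 − 0.006) = £88,666.6667
Discount to today: PV = £88,666.6667 / (1 + 0.081)^4 = £88,666.6667 / 1.365535 = £64,931.82

£64931.82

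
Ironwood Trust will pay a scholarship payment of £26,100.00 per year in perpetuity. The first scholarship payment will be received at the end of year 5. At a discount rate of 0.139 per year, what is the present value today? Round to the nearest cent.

£111565.73

Value at end of year 4: C / r = £26,100.00 / 0.139 = £187,769.7842
Discount to today: PV = £187,769.7842 / (1 + 0.139)^4 = £187,769.7842 / 1.683042 = £111,565.73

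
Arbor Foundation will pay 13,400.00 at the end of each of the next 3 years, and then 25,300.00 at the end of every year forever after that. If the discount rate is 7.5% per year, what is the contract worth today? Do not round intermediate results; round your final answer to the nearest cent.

306387.08

PV of 3-year annuity: 13,400.00 × [1 − (1+0.075)^−3] / 0.075 = 34847.04491
Perpetuity value at year 3: 25,300.00 / 0.075 = 337333.33333
PV of perpetuity: 337333.33333 / (1+0.075)^3 = 271540.03211
Total PV = 34847.04491 + 271540.03211 = 306387.07703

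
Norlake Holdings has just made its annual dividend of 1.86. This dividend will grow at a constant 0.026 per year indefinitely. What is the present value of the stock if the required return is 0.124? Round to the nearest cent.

D₁ = D₀ × (1 + g) = 1.86 × 1.026 = 1.9084
Growing perpetuity: P = D₁ / (r − g) = 1.9084 / (0.124 − 0.026) = 19.47

19.47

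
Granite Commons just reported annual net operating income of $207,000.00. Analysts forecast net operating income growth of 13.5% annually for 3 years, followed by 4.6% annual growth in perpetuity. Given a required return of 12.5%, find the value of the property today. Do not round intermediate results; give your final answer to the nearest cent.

D_1 = 234945.00000
D_2 = 266662.57500
D_3 = 302662.02262
Terminal value at year 3: TV = D_3×(1+g_2)/(r−g_2) = 316584.47567/0.079 = 4007398.42615
P_0 = D_1/(1+r)^1 + D_2/(1+r)^2 + D_3/(1+r)^3 + TV/(1+r)^3
    = 208840.00000 + 210696.35556 + 212569.21205 + 2814523.99751 = 3446629.56512

$3446629.57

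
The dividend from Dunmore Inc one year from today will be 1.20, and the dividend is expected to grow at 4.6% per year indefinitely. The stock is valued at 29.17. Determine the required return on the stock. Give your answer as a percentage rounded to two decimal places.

P = D₁/(r − g) ⇒ r = D₁/P + g = 1.2000/29.17 + 0.046 = 0.041138 + 0.046 = 0.087138

8.71%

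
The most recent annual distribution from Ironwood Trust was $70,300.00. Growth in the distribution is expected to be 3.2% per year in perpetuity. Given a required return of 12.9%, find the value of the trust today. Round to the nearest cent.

D₁ = D₀ × (1 + g) = $70,300.00 × 1.032 = $72,549.6000
Growing perpetuity: P = D₁ / (r − g) = $72,549.6000 / (0.129 − 0.032) = $747,934.02

$747934.02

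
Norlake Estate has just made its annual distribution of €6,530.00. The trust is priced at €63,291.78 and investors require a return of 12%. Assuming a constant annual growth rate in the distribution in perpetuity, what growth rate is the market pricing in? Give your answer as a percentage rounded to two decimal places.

1.53%

P = D₀(1+g)/(r−g) ⇒ P(r−g) = D₀(1+g) ⇒ g(P+D₀) = P·r − D₀
g = (P·r − D₀)/(P + D₀) = (€63,291.78×0.12 − €6,530.00) / (€63,291.78 + €6,530.00) = 0.015253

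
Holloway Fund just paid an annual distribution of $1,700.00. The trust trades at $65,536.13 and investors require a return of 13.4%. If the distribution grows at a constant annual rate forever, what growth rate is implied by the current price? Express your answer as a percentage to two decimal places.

P = D₀(1+g)/(r−g) ⇒ P(r−g) = D₀(1+g) ⇒ g(P+D₀) = P·r − D₀
g = (P·r − D₀)/(P + D₀) = ($65,536.13×0.134 − $1,700.00) / ($65,536.13 + $1,700.00) = 0.105328

10.53%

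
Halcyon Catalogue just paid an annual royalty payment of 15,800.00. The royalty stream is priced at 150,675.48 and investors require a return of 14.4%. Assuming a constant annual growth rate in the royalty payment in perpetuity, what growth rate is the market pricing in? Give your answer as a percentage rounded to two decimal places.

3.54%

P = D₀(1+g)/(r−g) ⇒ P(r−g) = D₀(1+g) ⇒ g(P+D₀) = P·r − D₀
g = (P·r − D₀)/(P + D₀) = (150,675.48×0.144 − 15,800.00) / (150,675.48 + 15,800.00) = 0.035424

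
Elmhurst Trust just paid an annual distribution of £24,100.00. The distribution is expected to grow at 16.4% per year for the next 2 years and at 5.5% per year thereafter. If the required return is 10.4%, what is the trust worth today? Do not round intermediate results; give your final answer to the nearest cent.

D_1 = 28052.40000
D_2 = 32652.99360
Terminal value at year 2: TV = D_2×(1+g_2)/(r−g_2) = 34448.90825/0.049 = 703038.94384
P_0 = D_1/(1+r)^1 + D_2/(1+r)^2 + TV/(1+r)^2
    = 25409.78261 + 26790.74905 + 576821.22965 = 629021.76131

£629021.76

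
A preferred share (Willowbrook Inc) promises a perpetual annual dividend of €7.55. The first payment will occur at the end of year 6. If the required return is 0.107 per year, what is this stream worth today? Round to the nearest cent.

Value at end of year 5: C / r = €7.55 / 0.107 = €70.5607
Discount to today: PV = €70.5607 / (1 + 0.107)^5 = €70.5607 / 1.662410 = €42.44

€42.44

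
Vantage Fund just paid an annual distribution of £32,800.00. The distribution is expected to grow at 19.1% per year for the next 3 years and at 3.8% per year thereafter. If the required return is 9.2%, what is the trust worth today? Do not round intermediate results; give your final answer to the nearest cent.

£935328.54

D_1 = 39064.80000
D_2 = 46526.17680
D_3 = 55412.67657
Terminal value at year 3: TV = D_3×(1+g_2)/(r−g_2) = 57518.35828/0.054 = 1065154.78293
P_0 = D_1/(1+r)^1 + D_2/(1+r)^2 + D_3/(1+r)^3 + TV/(1+r)^3
    = 35773.62637 + 39016.83975 + 42554.08072 + 817983.99607 = 935328.54292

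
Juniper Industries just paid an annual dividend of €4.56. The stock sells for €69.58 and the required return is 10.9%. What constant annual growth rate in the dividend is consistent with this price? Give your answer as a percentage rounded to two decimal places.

P = D₀(1+g)/(r−g) ⇒ P(r−g) = D₀(1+g) ⇒ g(P+D₀) = P·r − D₀
g = (P·r − D₀)/(P + D₀) = (€69.58×0.109 − €4.56) / (€69.58 + €4.56) = 0.040791

4.08%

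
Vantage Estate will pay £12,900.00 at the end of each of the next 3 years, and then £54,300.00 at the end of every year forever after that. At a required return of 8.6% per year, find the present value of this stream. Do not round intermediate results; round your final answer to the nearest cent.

PV of 3-year annuity: £12,900.00 × [1 − (1+0.086)^−3] / 0.086 = 32887.89604
Perpetuity value at year 3: £54,300.00 / 0.086 = 631395.34884
PV of perpetuity: 631395.34884 / (1+0.086)^3 = 492960.25155
Total PV = 32887.89604 + 492960.25155 = 525848.14759

£525848.15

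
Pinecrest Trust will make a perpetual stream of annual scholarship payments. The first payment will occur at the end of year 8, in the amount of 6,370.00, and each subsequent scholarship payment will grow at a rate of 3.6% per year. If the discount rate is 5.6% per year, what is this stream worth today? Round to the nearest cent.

217501.38

Value at end of year 7: C₁ / (r − g) = 6,370.00 / (0.056 − 0.036) = 318,500.0000
Discount to today: PV = 318,500.0000 / (1 + 0.056)^7 = 318,500.0000 / 1.464359 = 217,501.38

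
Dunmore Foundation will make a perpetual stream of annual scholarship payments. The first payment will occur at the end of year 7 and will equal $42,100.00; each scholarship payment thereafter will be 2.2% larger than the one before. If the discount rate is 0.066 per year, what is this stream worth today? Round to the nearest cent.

Value at end of year 6: C₁ / (r − g) = $42,100.00 / (0.066 − 0.022) = $956,818.1818
Discount to today: PV = $956,818.1818 / (1 + 0.066)^6 = $956,818.1818 / 1.467382 = $652,057.95

$652057.95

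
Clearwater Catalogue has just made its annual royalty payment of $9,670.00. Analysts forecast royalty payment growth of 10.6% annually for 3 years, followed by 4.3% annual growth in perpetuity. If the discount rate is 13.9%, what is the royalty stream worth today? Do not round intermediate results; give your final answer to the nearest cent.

$123552.08

D_1 = 10695.02000
D_2 = 11828.69212
D_3 = 13082.53348
Terminal value at year 3: TV = D_3×(1+g_2)/(r−g_2) = 13645.08242/0.096 = 142136.27526
P_0 = D_1/(1+r)^1 + D_2/(1+r)^2 + D_3/(1+r)^3 + TV/(1+r)^3
    = 9389.83319 + 9117.78359 + 8853.61602 + 96190.84905 = 123552.08184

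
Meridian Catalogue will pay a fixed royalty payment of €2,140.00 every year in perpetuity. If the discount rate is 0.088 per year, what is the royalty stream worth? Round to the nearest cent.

€24318.18

Level perpetuity: PV = C / r = €2,140.00 / 0.088 = €24,318.18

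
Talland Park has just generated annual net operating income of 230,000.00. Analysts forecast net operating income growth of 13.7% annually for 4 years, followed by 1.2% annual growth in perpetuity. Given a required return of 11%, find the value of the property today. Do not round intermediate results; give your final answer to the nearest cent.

D_1 = 261510.00000
D_2 = 297336.87000
D_3 = 338072.02119
D_4 = 384387.88809
Terminal value at year 4: TV = D_4×(1+g_2)/(r−g_2) = 389000.54275/0.098 = 3969393.29337
P_0 = D_1/(1+r)^1 + D_2/(1+r)^2 + D_3/(1+r)^3 + D_4/(1+r)^4 + TV/(1+r)^4
    = 235594.59459 + 241325.27392 + 247195.34815 + 253208.20797 + 2614762.31091 = 3592085.73555

3592085.74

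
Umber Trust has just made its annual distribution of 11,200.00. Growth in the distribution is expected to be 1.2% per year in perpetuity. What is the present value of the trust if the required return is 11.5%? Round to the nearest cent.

110042.72

D₁ = D₀ × (1 + g) = 11,200.00 × 1.012 = 11,334.4000
Growing perpetuity: P = D₁ / (r − g) = 11,334.4000 / (0.115 − 0.012) = 110,042.72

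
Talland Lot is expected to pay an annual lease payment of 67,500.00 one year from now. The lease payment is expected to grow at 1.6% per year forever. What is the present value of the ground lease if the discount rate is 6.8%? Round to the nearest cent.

Growing perpetuity: P = D₁ / (r − g) = 67,500.0000 / (0.068 − 0.016) = 1,298,076.92

1298076.92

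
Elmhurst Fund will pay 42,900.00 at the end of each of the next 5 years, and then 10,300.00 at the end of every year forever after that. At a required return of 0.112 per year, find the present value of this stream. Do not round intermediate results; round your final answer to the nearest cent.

PV of 5-year annuity: 42,900.00 × [1 − (1+0.112)^−5] / 0.112 = 157759.50312
Perpetuity value at year 5: 10,300.00 / 0.112 = 91964.28571
PV of perpetuity: 91964.28571 / (1+0.112)^5 = 54087.29545
Total PV = 157759.50312 + 54087.29545 = 211846.79858

211846.80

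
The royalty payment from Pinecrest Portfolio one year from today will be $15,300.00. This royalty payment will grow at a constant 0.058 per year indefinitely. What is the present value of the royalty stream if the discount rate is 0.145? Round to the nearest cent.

Growing perpetuity: P = D₁ / (r − g) = $15,300.0000 / (0.145 − 0.058) = $175,862.07

$175862.07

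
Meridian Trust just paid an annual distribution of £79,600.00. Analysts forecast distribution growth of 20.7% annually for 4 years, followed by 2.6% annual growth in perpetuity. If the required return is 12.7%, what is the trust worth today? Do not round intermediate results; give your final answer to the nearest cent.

D_1 = 96077.20000
D_2 = 115965.18040
D_3 = 139969.97274
D_4 = 168943.75710
Terminal value at year 4: TV = D_4×(1+g_2)/(r−g_2) = 173336.29479/0.101 = 1716200.93847
P_0 = D_1/(1+r)^1 + D_2/(1+r)^2 + D_3/(1+r)^3 + D_4/(1+r)^4 + TV/(1+r)^4
    = 85250.39929 + 91301.89170 + 97782.94878 + 104724.06316 + 1063830.58220 = 1442889.88513

£1442889.89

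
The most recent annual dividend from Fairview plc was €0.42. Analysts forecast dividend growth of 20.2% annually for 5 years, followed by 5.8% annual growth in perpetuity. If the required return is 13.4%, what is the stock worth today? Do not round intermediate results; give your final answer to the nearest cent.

€10.33

D_1 = 0.50484
D_2 = 0.60682
D_3 = 0.72939
D_4 = 0.87673
D_5 = 1.05383
Terminal value at year 5: TV = D_5×(1+g_2)/(r−g_2) = 1.11495/0.076 = 14.67046
P_0 = D_1/(1+r)^1 + D_2/(1+r)^2 + D_3/(1+r)^3 + D_4/(1+r)^4 + D_5/(1+r)^5 + TV/(1+r)^5
    = 0.44519 + 0.47188 + 0.50018 + 0.53017 + 0.56196 + 7.82309 = 10.33247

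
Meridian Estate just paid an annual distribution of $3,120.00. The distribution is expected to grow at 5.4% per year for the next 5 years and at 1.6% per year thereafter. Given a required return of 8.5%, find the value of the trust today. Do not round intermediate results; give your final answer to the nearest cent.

D_1 = 3288.48000
D_2 = 3466.05792
D_3 = 3653.22505
D_4 = 3850.49920
D_5 = 4058.42616
Terminal value at year 5: TV = D_5×(1+g_2)/(r−g_2) = 4123.36098/0.069 = 59758.85472
P_0 = D_1/(1+r)^1 + D_2/(1+r)^2 + D_3/(1+r)^3 + D_4/(1+r)^4 + D_5/(1+r)^5 + TV/(1+r)^5
    = 3030.85714 + 2944.26122 + 2860.13948 + 2778.42120 + 2699.03774 + 39742.35283 = 54055.06962

$54055.07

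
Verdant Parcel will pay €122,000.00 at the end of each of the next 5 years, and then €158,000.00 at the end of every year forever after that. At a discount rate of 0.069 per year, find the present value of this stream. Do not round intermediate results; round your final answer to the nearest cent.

€2141851.90

PV of 5-year annuity: €122,000.00 × [1 − (1+0.069)^−5] / 0.069 = 501566.30760
Perpetuity value at year 5: €158,000.00 / 0.069 = 2289855.07246
PV of perpetuity: 2289855.07246 / (1+0.069)^5 = 1640285.59213
Total PV = 501566.30760 + 1640285.59213 = 2141851.89973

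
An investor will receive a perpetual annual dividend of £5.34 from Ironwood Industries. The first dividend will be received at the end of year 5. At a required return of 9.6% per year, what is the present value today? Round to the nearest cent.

£38.55

Value at end of year 4: C / r = £5.34 / 0.096 = £55.6250
Discount to today: PV = £55.6250 / (1 + 0.096)^4 = £55.6250 / 1.442920 = £38.55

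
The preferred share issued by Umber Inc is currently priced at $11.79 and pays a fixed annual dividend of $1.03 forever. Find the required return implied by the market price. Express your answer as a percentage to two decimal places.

P = C/r ⇒ r = C/P = $1.03/$11.79 = 0.087362

8.74%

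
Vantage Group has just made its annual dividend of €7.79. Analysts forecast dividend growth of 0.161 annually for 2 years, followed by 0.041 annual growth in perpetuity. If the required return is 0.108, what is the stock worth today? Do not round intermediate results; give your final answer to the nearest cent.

D_1 = 9.04419
D_2 = 10.50030
Terminal value at year 2: TV = D_2×(1+g_2)/(r−g_2) = 10.93082/0.067 = 163.14652
P_0 = D_1/(1+r)^1 + D_2/(1+r)^2 + TV/(1+r)^2
    = 8.16263 + 8.55308 + 132.89184 = 149.60754

€149.61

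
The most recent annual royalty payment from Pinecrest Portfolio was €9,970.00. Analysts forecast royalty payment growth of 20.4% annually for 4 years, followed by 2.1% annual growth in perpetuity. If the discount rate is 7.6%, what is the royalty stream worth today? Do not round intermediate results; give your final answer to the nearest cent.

€343382.01

D_1 = 12003.88000
D_2 = 14452.67152
D_3 = 17401.01651
D_4 = 20950.82388
Terminal value at year 4: TV = D_4×(1+g_2)/(r−g_2) = 21390.79118/0.055 = 388923.47599
P_0 = D_1/(1+r)^1 + D_2/(1+r)^2 + D_3/(1+r)^3 + D_4/(1+r)^4 + TV/(1+r)^4
    = 11156.02230 + 12483.13276 + 13968.11510 + 15629.74961 + 290144.98824 = 343382.00802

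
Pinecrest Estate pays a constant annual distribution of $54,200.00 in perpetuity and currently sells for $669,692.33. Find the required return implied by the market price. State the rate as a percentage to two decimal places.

8.09%

P = C/r ⇒ r = C/P = $54,200.00/$669,692.33 = 0.080933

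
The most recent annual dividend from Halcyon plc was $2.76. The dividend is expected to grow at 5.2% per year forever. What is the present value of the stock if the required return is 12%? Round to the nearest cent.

D₁ = D₀ × (1 + g) = $2.76 × 1.052 = $2.9035
Growing perpetuity: P = D₁ / (r − g) = $2.9035 / (0.12 − 0.052) = $42.70

$42.70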